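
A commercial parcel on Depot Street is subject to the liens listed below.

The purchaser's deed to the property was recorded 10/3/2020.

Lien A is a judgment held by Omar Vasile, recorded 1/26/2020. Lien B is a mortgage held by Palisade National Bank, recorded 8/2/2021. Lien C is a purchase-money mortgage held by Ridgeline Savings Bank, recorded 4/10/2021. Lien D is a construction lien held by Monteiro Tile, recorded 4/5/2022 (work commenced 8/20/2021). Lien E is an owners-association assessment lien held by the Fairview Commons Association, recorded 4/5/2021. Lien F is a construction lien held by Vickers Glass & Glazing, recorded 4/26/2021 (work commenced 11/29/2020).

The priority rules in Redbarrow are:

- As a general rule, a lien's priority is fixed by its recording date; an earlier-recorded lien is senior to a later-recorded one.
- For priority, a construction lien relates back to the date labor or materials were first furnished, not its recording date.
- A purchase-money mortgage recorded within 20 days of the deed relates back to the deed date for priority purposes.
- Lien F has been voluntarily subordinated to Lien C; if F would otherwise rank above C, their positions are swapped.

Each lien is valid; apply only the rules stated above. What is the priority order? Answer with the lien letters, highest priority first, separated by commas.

A, C, E, F, B, D

First, effective dates: C missed the 20-day window (189 days after the deed), so its recording date stands; D is treated as recorded 8/20/2021, the work-commencement date; F is treated as recorded 11/29/2020, the work-commencement date.
By effective date: A (1/26/2020), F (11/29/2020), E (4/5/2021), C (4/10/2021), B (8/2/2021), D (8/20/2021).
F would otherwise be senior to C, so under the subordination agreement F and C exchange positions.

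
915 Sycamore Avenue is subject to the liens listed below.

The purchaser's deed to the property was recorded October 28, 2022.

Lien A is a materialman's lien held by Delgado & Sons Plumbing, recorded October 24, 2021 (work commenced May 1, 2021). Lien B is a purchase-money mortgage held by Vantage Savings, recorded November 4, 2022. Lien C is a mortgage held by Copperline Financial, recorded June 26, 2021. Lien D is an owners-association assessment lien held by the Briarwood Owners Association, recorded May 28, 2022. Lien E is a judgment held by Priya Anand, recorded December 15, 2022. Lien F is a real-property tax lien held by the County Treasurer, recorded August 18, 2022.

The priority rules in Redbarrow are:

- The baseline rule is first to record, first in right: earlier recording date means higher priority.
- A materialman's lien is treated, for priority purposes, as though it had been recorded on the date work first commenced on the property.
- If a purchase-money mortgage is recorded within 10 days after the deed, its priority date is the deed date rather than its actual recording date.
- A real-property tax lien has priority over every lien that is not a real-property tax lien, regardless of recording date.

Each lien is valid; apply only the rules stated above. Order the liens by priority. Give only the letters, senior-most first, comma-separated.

Adjusting effective dates: A's effective date is May 1, 2021, when work began; B's effective date is the deed date, October 28, 2022.
F is a real-property tax lien, so it outranks all other liens regardless of date.
Among the remaining liens, by effective date: A (May 1, 2021), C (June 26, 2021), D (May 28, 2022), B (October 28, 2022), E (December 15, 2022).

F, A, C, D, B, E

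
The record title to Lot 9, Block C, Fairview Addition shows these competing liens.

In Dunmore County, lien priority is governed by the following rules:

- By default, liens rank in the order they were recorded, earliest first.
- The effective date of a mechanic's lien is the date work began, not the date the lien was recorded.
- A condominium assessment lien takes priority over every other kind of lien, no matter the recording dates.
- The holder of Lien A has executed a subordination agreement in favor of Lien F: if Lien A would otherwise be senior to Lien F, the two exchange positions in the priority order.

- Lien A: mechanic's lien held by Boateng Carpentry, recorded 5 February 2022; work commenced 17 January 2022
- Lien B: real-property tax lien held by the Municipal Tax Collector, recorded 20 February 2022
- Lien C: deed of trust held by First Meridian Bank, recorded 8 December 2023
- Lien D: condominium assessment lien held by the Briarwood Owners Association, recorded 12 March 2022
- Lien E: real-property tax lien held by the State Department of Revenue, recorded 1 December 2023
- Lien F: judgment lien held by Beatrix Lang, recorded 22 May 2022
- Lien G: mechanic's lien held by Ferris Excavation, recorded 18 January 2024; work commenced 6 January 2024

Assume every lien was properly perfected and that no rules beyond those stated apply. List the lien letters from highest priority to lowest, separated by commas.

D, F, B, A, E, C, G

Effective dates: A's effective date is 17 January 2022, when work began; G's effective date is 6 January 2024, when work began.
As a condominium assessment lien, D is senior to every other lien.
The other liens, earliest effective date first: A (17 January 2022), B (20 February 2022), F (22 May 2022), E (1 December 2023), C (8 December 2023), G (6 January 2024).
A would otherwise be senior to F, so under the subordination agreement A and F exchange positions.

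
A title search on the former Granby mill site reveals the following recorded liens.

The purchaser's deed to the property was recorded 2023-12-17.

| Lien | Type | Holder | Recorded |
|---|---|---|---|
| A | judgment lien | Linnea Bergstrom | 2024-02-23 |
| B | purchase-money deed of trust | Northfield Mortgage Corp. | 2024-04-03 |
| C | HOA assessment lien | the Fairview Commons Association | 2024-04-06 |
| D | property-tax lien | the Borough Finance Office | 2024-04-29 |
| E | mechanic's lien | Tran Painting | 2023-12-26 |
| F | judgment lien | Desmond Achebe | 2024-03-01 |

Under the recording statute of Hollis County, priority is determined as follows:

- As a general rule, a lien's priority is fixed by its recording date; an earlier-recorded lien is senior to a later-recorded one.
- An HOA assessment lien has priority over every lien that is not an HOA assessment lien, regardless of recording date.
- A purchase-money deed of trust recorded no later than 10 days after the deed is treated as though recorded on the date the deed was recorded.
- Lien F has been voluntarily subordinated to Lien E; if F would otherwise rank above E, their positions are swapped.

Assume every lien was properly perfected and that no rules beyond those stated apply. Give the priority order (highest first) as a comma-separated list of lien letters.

C, E, A, F, B, D

First, effective dates: B was recorded 108 days after the deed — beyond 10 days — so no relation-back applies.
C, as an HOA assessment lien, has superpriority and ranks first.
Remaining liens by effective date: E (2023-12-26), A (2024-02-23), F (2024-03-01), B (2024-04-03), D (2024-04-29).
F already ranks below E; the subordination has no effect.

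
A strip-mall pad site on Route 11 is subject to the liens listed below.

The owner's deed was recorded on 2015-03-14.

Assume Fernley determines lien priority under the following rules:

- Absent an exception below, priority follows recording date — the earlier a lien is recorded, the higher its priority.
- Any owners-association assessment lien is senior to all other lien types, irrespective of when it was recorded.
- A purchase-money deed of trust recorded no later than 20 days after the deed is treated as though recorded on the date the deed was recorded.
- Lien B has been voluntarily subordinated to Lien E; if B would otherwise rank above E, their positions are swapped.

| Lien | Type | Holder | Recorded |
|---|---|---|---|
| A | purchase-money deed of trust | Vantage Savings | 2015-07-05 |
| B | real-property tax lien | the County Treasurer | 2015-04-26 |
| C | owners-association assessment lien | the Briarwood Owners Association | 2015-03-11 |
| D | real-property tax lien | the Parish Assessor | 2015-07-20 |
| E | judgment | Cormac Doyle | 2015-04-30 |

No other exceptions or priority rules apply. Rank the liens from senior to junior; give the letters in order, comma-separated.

Effective dates: A was recorded 113 days after the deed, outside the 20-day window, so it keeps its recording date.
As an owners-association assessment lien, C is senior to every other lien.
Among the remaining liens, by effective date: B (2015-04-26), E (2015-04-30), A (2015-07-05), D (2015-07-20).
B would otherwise be senior to E, so under the subordination agreement B and E exchange positions.

C, E, B, A, D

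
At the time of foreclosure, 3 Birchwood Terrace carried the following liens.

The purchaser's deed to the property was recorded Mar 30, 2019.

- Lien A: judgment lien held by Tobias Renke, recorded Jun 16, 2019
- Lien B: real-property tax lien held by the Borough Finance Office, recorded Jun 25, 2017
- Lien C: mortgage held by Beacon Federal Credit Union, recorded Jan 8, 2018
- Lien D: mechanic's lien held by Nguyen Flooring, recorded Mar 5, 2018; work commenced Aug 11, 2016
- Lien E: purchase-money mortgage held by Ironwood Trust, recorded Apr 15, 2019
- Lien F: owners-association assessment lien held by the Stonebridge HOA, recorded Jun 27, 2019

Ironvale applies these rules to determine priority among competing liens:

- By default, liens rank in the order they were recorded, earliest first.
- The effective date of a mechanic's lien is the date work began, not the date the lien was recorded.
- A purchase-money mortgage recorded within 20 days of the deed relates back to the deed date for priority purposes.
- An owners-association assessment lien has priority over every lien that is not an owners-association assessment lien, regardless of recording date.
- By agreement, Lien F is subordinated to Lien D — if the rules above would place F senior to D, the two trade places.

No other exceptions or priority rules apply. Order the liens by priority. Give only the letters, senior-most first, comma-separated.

D, F, B, C, E, A

Effective dates: D relates back to Aug 11, 2016 (work commenced); E was recorded within the 20-day window, so its effective date is the deed date Mar 30, 2019.
As an owners-association assessment lien, F is senior to every other lien.
Ordering the rest by effective date: D (Aug 11, 2016), B (Jun 25, 2017), C (Jan 8, 2018), E (Mar 30, 2019), A (Jun 16, 2019).
F is senior to D before the subordination, so the two trade places.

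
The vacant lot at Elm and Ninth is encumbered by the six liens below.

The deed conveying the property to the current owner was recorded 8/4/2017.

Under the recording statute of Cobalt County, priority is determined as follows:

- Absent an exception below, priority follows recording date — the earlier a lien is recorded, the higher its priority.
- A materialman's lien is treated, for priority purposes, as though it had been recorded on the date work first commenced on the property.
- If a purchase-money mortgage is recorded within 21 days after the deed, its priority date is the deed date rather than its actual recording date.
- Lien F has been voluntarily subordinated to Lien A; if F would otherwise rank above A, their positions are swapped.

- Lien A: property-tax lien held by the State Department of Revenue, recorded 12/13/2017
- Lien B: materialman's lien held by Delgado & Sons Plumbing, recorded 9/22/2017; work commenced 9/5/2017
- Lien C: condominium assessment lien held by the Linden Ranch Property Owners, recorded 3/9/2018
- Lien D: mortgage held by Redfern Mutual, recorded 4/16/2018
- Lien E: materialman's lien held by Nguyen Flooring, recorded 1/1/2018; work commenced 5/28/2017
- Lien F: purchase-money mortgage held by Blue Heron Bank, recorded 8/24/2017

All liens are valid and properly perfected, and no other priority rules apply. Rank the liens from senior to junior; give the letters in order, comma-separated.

E, A, B, F, C, D

Effective dates: B's effective date is 9/5/2017, when work began; E is treated as recorded 5/28/2017, the work-commencement date; F was recorded within the 21-day window, so its effective date is the deed date 8/4/2017.
Ordering by effective date: E (5/28/2017), F (8/4/2017), B (9/5/2017), A (12/13/2017), C (3/9/2018), D (4/16/2018).
Because F would otherwise rank above A, the subordination swaps them.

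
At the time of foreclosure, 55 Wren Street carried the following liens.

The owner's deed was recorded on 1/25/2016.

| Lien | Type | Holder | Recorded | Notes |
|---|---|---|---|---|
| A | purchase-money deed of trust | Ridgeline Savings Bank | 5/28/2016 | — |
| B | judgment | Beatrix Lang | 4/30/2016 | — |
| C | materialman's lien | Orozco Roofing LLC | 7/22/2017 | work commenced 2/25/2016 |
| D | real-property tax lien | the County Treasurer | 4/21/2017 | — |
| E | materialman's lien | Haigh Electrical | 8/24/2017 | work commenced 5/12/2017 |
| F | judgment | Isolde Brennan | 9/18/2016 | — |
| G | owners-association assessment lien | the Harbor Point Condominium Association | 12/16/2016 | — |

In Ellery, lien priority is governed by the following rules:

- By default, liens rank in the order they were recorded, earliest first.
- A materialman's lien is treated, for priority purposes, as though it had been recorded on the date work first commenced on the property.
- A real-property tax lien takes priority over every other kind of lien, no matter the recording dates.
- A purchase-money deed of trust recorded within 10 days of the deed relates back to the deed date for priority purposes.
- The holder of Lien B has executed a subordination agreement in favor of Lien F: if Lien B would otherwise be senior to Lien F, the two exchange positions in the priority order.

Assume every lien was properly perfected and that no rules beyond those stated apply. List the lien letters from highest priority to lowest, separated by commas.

Effective dates after the stated exceptions: A was recorded 124 days after the deed, outside the 10-day window, so it keeps its recording date; C is treated as recorded 2/25/2016, the work-commencement date; E is treated as recorded 5/12/2017, the work-commencement date.
D is a real-property tax lien, so it outranks all other liens regardless of date.
Ordering the rest by effective date: C (2/25/2016), B (4/30/2016), A (5/28/2016), F (9/18/2016), G (12/16/2016), E (5/12/2017).
B would otherwise be senior to F, so under the subordination agreement B and F exchange positions.

D, C, F, A, B, G, E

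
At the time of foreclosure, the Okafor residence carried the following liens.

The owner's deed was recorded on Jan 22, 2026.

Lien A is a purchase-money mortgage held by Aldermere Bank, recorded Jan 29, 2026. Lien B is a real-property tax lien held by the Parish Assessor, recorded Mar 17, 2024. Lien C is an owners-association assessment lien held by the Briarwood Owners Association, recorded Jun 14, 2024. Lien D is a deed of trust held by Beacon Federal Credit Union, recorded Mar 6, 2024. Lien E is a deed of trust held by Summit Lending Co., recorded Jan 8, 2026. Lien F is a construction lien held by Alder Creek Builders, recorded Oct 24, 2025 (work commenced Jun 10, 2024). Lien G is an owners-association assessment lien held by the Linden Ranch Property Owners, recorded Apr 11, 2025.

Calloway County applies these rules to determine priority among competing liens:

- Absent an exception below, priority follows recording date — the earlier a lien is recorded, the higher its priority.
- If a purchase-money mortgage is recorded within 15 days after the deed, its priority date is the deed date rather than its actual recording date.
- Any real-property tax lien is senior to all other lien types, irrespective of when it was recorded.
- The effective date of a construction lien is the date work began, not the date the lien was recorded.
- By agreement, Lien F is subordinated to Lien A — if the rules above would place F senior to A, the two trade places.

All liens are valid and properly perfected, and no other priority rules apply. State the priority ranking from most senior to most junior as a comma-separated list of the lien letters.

B, D, A, C, G, E, F

First, effective dates: A relates back to the deed date Jan 22, 2026; F's effective date is Jun 10, 2024, when work began.
B, as a real-property tax lien, has superpriority and ranks first.
Ordering the rest by effective date: D (Mar 6, 2024), F (Jun 10, 2024), C (Jun 14, 2024), G (Apr 11, 2025), E (Jan 8, 2026), A (Jan 22, 2026).
Because F would otherwise rank above A, the subordination swaps them.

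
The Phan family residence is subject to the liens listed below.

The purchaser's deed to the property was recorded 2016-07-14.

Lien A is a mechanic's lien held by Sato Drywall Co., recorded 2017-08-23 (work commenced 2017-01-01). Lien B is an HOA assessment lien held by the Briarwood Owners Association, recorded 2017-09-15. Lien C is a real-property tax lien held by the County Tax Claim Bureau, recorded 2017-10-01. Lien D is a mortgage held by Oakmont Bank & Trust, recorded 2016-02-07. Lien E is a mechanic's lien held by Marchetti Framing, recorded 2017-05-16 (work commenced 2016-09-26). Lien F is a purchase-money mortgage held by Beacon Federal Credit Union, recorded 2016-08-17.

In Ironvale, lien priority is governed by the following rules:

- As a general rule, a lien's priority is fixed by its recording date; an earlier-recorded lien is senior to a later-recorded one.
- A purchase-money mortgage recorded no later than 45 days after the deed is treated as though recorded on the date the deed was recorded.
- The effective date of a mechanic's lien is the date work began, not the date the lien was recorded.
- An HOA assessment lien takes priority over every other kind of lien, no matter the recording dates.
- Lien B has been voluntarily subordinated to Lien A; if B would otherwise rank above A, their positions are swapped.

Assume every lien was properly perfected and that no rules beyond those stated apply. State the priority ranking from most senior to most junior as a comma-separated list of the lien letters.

Effective dates after the stated exceptions: A relates back to 2017-01-01 (work commenced); E is treated as recorded 2016-09-26, the work-commencement date; F relates back to the deed date 2016-07-14.
B, as an HOA assessment lien, has superpriority and ranks first.
The other liens, earliest effective date first: D (2016-02-07), F (2016-07-14), E (2016-09-26), A (2017-01-01), C (2017-10-01).
The subordination applies — B was senior to A — so B and A swap.

A, D, F, E, B, C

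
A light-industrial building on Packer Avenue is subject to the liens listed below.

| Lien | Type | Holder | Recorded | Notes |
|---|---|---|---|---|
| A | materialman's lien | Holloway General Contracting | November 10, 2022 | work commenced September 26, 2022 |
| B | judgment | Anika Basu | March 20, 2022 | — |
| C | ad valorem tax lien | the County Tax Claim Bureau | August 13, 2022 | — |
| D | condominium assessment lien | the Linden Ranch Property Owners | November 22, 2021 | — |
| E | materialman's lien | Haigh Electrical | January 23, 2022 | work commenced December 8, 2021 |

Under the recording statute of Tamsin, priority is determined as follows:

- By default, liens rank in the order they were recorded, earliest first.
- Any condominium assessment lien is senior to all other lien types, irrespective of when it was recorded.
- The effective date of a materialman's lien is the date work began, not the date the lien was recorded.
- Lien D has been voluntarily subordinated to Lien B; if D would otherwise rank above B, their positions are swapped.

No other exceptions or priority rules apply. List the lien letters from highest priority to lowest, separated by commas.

Effective dates: A is treated as recorded September 26, 2022, the work-commencement date; E's effective date is December 8, 2021, when work began.
As a condominium assessment lien, D is senior to every other lien.
Remaining liens by effective date: E (December 8, 2021), B (March 20, 2022), C (August 13, 2022), A (September 26, 2022).
The subordination applies — D was senior to B — so D and B swap.

B, E, D, C, A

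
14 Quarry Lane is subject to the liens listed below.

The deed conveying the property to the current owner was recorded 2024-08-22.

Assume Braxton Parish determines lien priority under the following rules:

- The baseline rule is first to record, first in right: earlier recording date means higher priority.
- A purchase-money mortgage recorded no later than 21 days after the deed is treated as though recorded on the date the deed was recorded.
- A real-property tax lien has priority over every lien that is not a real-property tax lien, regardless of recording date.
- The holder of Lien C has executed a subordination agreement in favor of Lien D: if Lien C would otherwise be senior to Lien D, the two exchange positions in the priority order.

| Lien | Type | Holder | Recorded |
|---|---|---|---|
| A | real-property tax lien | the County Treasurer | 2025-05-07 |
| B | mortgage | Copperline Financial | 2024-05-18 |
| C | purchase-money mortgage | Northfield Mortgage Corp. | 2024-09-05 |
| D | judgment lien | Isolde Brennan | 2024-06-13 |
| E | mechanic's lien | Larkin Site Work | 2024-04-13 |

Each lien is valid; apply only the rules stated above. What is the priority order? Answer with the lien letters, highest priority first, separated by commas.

A, E, B, D, C

First, effective dates: C's effective date is the deed date, 2024-08-22.
A is a real-property tax lien and takes priority over every other lien.
Among the remaining liens, by effective date: E (2024-04-13), B (2024-05-18), D (2024-06-13), C (2024-08-22).
C is already junior to D, so the subordination agreement changes nothing.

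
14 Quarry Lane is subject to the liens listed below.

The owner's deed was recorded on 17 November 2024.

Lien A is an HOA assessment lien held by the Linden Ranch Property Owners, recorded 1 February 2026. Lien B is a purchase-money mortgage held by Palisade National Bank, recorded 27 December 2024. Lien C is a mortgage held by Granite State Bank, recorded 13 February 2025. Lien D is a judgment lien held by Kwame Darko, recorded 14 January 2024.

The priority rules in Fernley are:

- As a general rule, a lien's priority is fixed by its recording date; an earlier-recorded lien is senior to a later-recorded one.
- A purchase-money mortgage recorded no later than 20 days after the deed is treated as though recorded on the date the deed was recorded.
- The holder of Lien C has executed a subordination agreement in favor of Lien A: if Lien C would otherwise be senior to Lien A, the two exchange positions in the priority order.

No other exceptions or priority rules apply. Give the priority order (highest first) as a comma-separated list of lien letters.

D, B, A, C

Effective dates: B missed the 20-day window (40 days after the deed), so its recording date stands.
By effective date, earliest first: D (14 January 2024), B (27 December 2024), C (13 February 2025), A (1 February 2026).
The subordination applies — C was senior to A — so C and A swap.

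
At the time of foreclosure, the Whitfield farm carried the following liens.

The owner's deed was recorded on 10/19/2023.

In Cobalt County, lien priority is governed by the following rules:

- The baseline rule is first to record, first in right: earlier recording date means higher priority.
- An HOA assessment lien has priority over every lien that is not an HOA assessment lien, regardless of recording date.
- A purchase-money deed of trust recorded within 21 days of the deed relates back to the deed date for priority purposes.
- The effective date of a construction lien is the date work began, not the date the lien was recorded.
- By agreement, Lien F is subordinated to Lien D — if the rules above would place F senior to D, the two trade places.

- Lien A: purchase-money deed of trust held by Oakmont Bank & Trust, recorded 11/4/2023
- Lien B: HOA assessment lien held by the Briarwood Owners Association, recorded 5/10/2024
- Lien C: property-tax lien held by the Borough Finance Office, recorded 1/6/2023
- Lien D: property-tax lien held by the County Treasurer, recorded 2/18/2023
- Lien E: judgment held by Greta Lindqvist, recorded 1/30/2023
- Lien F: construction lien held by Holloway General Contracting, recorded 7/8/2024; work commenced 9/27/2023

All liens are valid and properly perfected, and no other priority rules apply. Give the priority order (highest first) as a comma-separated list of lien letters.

B, C, E, D, F, A

Effective dates after the stated exceptions: A's effective date is the deed date, 10/19/2023; F is treated as recorded 9/27/2023, the work-commencement date.
B is an HOA assessment lien, so it outranks all other liens regardless of date.
Ordering the rest by effective date: C (1/6/2023), E (1/30/2023), D (2/18/2023), F (9/27/2023), A (10/19/2023).
F already ranks below D; the subordination has no effect.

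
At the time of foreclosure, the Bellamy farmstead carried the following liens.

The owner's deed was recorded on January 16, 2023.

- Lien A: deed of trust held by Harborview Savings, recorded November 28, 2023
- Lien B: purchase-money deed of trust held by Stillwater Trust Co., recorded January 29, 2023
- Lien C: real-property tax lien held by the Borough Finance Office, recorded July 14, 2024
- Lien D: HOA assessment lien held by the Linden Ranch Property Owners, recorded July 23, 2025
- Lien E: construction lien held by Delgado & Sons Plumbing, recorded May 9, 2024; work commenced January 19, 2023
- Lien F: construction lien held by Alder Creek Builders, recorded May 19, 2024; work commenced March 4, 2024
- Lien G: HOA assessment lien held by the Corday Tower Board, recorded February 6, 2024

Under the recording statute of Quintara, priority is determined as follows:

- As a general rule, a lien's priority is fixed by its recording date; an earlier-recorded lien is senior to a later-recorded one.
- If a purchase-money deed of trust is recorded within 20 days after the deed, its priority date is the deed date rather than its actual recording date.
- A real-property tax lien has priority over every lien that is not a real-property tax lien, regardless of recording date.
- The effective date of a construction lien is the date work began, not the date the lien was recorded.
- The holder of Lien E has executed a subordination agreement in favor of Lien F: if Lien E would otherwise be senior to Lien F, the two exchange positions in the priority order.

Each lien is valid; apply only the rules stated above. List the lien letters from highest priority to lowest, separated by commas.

C, B, F, A, G, E, D

Adjusting effective dates: B was recorded within the 20-day window, so its effective date is the deed date January 16, 2023; E's effective date is January 19, 2023, when work began; F relates back to March 4, 2024 (work commenced).
C is a real-property tax lien, so it outranks all other liens regardless of date.
Ordering the rest by effective date: B (January 16, 2023), E (January 19, 2023), A (November 28, 2023), G (February 6, 2024), F (March 4, 2024), D (July 23, 2025).
E would otherwise be senior to F, so under the subordination agreement E and F exchange positions.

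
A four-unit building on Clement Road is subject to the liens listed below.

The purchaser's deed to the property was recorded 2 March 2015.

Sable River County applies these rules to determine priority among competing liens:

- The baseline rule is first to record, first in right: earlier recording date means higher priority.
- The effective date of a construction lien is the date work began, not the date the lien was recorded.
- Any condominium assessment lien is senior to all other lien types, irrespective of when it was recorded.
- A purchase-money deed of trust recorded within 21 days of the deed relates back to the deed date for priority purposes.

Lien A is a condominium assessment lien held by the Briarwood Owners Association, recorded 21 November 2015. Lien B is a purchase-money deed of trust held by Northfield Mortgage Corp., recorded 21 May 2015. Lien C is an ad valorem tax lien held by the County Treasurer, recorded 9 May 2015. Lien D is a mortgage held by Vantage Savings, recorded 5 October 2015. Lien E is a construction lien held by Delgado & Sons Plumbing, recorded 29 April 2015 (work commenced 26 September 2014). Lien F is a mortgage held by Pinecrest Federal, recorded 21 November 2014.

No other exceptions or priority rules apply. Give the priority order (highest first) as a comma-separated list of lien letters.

Adjusting effective dates: B was recorded 80 days after the deed, outside the 21-day window, so it keeps its recording date; E's effective date is 26 September 2014, when work began.
As a condominium assessment lien, A is senior to every other lien.
Remaining liens by effective date: E (26 September 2014), F (21 November 2014), C (9 May 2015), B (21 May 2015), D (5 October 2015).

A, E, F, C, B, D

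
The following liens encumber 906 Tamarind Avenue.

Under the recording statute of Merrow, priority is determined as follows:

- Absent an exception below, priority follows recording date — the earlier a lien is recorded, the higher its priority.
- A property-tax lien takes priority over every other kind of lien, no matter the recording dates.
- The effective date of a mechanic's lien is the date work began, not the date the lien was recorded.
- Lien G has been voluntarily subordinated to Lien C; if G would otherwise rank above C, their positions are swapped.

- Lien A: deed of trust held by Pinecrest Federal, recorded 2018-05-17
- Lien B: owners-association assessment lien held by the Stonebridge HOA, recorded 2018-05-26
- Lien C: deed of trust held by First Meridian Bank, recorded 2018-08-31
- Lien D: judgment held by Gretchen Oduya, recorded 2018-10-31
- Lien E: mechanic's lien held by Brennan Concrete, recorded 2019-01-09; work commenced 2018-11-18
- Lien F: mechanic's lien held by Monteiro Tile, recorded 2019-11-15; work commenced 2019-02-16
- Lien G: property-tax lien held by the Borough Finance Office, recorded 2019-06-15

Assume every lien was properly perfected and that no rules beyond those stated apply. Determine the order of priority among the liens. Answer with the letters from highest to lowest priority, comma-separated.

Effective dates: E's effective date is 2018-11-18, when work began; F is treated as recorded 2019-02-16, the work-commencement date.
As a property-tax lien, G is senior to every other lien.
Remaining liens by effective date: A (2018-05-17), B (2018-05-26), C (2018-08-31), D (2018-10-31), E (2018-11-18), F (2019-02-16).
Because G would otherwise rank above C, the subordination swaps them.

C, A, B, G, D, E, F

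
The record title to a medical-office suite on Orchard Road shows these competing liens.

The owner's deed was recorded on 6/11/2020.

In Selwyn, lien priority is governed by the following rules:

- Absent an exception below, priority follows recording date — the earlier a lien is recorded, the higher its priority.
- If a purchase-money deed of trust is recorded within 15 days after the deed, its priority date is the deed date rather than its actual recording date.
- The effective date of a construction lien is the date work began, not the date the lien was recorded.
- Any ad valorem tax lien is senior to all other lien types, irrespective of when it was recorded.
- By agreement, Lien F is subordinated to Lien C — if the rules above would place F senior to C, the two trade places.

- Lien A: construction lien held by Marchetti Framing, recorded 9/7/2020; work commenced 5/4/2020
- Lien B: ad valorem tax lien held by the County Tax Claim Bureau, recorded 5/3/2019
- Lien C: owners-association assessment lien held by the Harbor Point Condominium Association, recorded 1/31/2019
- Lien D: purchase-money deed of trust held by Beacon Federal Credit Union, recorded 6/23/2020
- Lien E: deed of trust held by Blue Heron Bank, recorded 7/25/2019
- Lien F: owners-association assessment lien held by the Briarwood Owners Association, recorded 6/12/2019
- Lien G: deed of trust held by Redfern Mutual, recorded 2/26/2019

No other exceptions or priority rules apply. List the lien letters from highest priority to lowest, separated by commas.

Effective dates after the stated exceptions: A's effective date is 5/4/2020, when work began; D relates back to the deed date 6/11/2020.
B, as an ad valorem tax lien, has superpriority and ranks first.
Among the remaining liens, by effective date: C (1/31/2019), G (2/26/2019), F (6/12/2019), E (7/25/2019), A (5/4/2020), D (6/11/2020).
F is already junior to C, so the subordination agreement changes nothing.

B, C, G, F, E, A, D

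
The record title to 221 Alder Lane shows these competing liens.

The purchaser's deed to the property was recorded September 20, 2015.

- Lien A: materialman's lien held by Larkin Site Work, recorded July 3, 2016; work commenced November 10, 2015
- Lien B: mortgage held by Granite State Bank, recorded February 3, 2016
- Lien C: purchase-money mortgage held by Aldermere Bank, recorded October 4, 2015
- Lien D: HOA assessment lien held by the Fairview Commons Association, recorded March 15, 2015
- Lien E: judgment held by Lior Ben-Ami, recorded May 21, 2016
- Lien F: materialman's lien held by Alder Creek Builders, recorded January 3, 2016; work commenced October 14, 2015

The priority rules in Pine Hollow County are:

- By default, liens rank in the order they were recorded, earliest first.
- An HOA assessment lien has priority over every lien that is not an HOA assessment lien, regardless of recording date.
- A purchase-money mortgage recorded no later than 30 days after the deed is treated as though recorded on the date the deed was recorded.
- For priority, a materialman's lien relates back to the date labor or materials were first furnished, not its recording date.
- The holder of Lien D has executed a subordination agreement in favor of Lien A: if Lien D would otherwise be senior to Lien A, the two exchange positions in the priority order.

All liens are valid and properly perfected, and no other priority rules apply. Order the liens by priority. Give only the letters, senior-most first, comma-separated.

A, C, F, D, B, E

Effective dates after the stated exceptions: A relates back to November 10, 2015 (work commenced); C was recorded within the 30-day window, so its effective date is the deed date September 20, 2015; F's effective date is October 14, 2015, when work began.
D is an HOA assessment lien, so it outranks all other liens regardless of date.
Among the remaining liens, by effective date: C (September 20, 2015), F (October 14, 2015), A (November 10, 2015), B (February 3, 2016), E (May 21, 2016).
D would otherwise be senior to A, so under the subordination agreement D and A exchange positions.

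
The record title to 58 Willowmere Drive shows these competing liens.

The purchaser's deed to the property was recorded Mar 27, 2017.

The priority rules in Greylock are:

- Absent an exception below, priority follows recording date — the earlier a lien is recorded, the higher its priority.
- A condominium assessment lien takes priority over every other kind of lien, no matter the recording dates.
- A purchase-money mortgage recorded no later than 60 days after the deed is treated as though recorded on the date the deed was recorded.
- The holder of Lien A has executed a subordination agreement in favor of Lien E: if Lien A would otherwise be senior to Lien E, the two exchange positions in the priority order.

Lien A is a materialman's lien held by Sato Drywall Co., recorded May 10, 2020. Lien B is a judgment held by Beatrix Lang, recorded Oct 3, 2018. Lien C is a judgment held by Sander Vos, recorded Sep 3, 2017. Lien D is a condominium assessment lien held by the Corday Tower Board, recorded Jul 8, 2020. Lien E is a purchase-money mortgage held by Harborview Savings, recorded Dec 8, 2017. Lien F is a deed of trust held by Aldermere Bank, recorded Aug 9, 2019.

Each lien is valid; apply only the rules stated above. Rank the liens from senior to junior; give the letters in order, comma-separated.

D, C, E, B, F, A

Effective dates after the stated exceptions: E was recorded 256 days after the deed — beyond 60 days — so no relation-back applies.
As a condominium assessment lien, D is senior to every other lien.
The other liens, earliest effective date first: C (Sep 3, 2017), E (Dec 8, 2017), B (Oct 3, 2018), F (Aug 9, 2019), A (May 10, 2020).
Since A is not senior to E, the subordination leaves the order unchanged.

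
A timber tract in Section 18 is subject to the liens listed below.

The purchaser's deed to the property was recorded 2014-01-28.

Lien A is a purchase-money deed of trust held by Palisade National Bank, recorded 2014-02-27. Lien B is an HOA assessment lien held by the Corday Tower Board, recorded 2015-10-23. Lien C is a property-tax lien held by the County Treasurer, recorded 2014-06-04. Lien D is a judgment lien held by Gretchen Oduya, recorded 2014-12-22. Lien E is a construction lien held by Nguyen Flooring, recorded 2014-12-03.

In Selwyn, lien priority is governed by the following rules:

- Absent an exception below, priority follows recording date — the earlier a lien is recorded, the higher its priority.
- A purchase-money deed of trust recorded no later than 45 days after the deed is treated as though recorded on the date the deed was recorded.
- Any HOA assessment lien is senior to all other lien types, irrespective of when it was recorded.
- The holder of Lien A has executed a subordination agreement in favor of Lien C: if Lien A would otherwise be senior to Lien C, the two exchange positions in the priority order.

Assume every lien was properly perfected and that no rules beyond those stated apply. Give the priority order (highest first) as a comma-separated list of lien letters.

B, C, A, E, D

First, effective dates: A's effective date is the deed date, 2014-01-28.
B, as an HOA assessment lien, has superpriority and ranks first.
Remaining liens by effective date: A (2014-01-28), C (2014-06-04), E (2014-12-03), D (2014-12-22).
Because A would otherwise rank above C, the subordination swaps them.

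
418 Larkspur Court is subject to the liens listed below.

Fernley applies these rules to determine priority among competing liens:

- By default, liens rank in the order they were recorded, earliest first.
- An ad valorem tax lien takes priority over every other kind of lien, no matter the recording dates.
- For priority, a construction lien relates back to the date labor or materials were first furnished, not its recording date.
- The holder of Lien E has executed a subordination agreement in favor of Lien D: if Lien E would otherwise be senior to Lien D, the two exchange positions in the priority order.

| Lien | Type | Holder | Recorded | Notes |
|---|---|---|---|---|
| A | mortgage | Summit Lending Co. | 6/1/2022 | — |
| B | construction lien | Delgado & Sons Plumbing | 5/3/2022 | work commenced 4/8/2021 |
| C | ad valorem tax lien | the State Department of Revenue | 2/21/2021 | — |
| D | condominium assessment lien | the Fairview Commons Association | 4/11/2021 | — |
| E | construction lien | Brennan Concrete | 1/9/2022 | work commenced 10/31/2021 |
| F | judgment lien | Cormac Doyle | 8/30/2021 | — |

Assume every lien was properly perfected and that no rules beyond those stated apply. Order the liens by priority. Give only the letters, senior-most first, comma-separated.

C, B, D, F, E, A

Effective dates: B's effective date is 4/8/2021, when work began; E is treated as recorded 10/31/2021, the work-commencement date.
As an ad valorem tax lien, C is senior to every other lien.
The other liens, earliest effective date first: B (4/8/2021), D (4/11/2021), F (8/30/2021), E (10/31/2021), A (6/1/2022).
Since E is not senior to D, the subordination leaves the order unchanged.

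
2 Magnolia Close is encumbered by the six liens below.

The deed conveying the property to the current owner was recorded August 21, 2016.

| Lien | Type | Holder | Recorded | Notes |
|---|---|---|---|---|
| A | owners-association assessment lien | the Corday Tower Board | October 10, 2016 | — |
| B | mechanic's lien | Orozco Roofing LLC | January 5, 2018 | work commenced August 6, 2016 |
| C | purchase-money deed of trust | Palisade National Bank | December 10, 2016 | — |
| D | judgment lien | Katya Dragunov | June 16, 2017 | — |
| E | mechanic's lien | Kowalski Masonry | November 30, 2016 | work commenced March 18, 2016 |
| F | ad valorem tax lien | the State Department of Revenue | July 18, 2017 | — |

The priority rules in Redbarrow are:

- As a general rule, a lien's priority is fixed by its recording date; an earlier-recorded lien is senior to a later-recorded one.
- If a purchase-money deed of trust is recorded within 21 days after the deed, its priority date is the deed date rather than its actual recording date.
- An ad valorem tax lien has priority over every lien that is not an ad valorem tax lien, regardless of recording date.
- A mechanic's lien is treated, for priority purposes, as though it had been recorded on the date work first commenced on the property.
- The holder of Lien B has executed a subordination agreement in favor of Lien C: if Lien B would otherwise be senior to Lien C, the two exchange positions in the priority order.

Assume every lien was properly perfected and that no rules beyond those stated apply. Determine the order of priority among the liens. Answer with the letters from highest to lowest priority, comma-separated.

Effective dates after the stated exceptions: B is treated as recorded August 6, 2016, the work-commencement date; C was recorded 111 days after the deed, outside the 21-day window, so it keeps its recording date; E is treated as recorded March 18, 2016, the work-commencement date.
F is an ad valorem tax lien, so it outranks all other liens regardless of date.
Ordering the rest by effective date: E (March 18, 2016), B (August 6, 2016), A (October 10, 2016), C (December 10, 2016), D (June 16, 2017).
B would otherwise be senior to C, so under the subordination agreement B and C exchange positions.

F, E, C, A, B, D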